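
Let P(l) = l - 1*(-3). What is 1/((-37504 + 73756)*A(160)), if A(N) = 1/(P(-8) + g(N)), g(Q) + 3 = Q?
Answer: 2/477 ≈ 0.0041929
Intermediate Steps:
g(Q) = -3 + Q
P(l) = 3 + l (P(l) = l + 3 = 3 + l)
A(N) = 1/(-8 + N) (A(N) = 1/((3 - 8) + (-3 + N)) = 1/(-5 + (-3 + N)) = 1/(-8 + N))
1/((-37504 + 73756)*A(160)) = 1/((-37504 + 73756)*(1/(-8 + 160))) = 1/(36252*(1/152)) = (1/36252)*152 = 2/477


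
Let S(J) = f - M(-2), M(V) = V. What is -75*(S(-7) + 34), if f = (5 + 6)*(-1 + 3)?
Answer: -4350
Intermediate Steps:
f = 22 (f = 11*2 = 22)
S(J) = 24 (S(J) = 22 - 1*(-2) = 22 + 2 = 24)
-75*(S(-7) + 34) = -75*(24 + 34) = -75*58 = -4350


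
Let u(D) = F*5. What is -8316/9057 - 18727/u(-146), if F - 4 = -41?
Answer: 56023993/558515 ≈ 100.31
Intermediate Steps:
F = -37 (F = 4 - 41 = -37)
u(D) = -185 (u(D) = -37*5 = -185)
-8316/9057 - 18727/u(-146) = -8316/9057 - 18727/(-185) = -8316*1/9057 - 18727*(-1/185) = -2772/3019 + 18727/185 = 56023993/558515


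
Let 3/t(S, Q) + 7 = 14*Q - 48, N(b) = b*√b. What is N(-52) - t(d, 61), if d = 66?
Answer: -3/799 - 104*I*√13 ≈ -0.0037547 - 374.98*I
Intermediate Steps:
N(b) = b^(3/2)
t(S, Q) = 3/(-55 + 14*Q) (t(S, Q) = 3/(-7 + (14*Q - 48)) = 3/(-7 + (-48 + 14*Q)) = 3/(-55 + 14*Q))
N(-52) - t(d, 61) = (-52)^(3/2) - 3/(-55 + 14*61) = -104*I*√13 - 3/(-55 + 854) = -104*I*√13 - 3/799 = -3/799 - 104*I*√13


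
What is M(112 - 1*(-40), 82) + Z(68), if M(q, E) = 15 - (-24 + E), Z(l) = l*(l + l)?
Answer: 9205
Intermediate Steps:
Z(l) = 2*l**2 (Z(l) = l*(2*l) = 2*l**2)
M(q, E) = 39 - E (M(q, E) = 15 + (24 - E) = 39 - E)
M(112 - 1*(-40), 82) + Z(68) = (39 - 1*82) + 2*68**2 = (39 - 82) + 2*4624 = -43 + 9248 = 9205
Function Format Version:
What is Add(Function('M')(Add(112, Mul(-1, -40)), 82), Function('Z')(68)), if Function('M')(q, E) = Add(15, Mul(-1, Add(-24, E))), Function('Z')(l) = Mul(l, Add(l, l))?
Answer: 9205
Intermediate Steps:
Function('Z')(l) = Mul(2, Pow(l, 2)) (Function('Z')(l) = Mul(l, Mul(2, l)) = Mul(2, Pow(l, 2)))
Function('M')(q, E) = Add(39, Mul(-1, E)) (Function('M')(q, E) = Add(15, Add(24, Mul(-1, E))) = Add(39, Mul(-1, E)))
Add(Function('M')(Add(112, Mul(-1, -40)), 82), Function('Z')(68)) = Add(Add(39, Mul(-1, 82)), Mul(2, Pow(68, 2))) = Add(Add(39, -82), Mul(2, 4624)) = Add(-43, 9248) = 9205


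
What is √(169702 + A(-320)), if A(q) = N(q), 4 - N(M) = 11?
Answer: 9*√2095 ≈ 411.94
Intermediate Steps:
N(M) = -7 (N(M) = 4 - 1*11 = 4 - 11 = -7)
A(q) = -7
√(169702 + A(-320)) = √(169702 - 7) = √169695 = 9*√2095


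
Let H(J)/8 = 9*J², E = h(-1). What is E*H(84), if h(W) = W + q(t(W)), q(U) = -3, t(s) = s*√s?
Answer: -2032128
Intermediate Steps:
t(s) = s^(3/2)
h(W) = -3 + W (h(W) = W - 3 = -3 + W)
E = -4 (E = -3 - 1 = -4)
H(J) = 72*J² (H(J) = 8*(9*J²) = 72*J²)
E*H(84) = -288*84² = -288*7056 = -4*508032 = -2032128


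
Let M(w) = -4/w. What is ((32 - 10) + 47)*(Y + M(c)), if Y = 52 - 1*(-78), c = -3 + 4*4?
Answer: 116334/13 ≈ 8948.8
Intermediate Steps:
c = 13 (c = -3 + 16 = 13)
Y = 130 (Y = 52 + 78 = 130)
((32 - 10) + 47)*(Y + M(c)) = ((32 - 10) + 47)*(130 - 4/13) = (22 + 47)*(130 - 4*1/13) = 69*(130 - 4/13) = 69*(1686/13) = 116334/13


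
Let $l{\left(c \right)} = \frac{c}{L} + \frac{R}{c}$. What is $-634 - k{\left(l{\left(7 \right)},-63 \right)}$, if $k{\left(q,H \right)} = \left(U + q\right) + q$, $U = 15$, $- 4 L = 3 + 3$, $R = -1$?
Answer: $- \frac{13427}{21} \approx -639.38$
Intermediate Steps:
$L = - \frac{3}{2}$ ($L = - \frac{3 + 3}{4} = \left(- \frac{1}{4}\right) 6 = - \frac{3}{2} \approx -1.5$)
$l{\left(c \right)} = - \frac{1}{c} - \frac{2 c}{3}$ ($l{\left(c \right)} = \frac{c}{- \frac{3}{2}} - \frac{1}{c} = c \left(- \frac{2}{3}\right) - \frac{1}{c} = - \frac{2 c}{3} - \frac{1}{c} = - \frac{1}{c} - \frac{2 c}{3}$)
$k{\left(q,H \right)} = 15 + 2 q$ ($k{\left(q,H \right)} = \left(15 + q\right) + q = 15 + 2 q$)
$-634 - k{\left(l{\left(7 \right)},-63 \right)} = -634 - \left(15 + 2 \left(- \frac{1}{7} - \frac{14}{3}\right)\right) = -634 - \left(15 + 2 \left(- \frac{101}{21}\right)\right) = -634 - \left(15 - \frac{202}{21}\right) = -634 - \frac{113}{21} = - \frac{13427}{21}$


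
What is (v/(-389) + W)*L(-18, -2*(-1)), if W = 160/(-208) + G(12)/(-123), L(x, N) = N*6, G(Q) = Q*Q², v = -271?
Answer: -35134548/207337 ≈ -169.46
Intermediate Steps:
G(Q) = Q³
L(x, N) = 6*N
W = -7898/533 (W = 160/(-208) + 12³/(-123) = 160*(-1/208) + 1728*(-1/123) = -10/13 - 576/41 = -7898/533 ≈ -14.818)
(v/(-389) + W)*L(-18, -2*(-1)) = (-271/(-389) - 7898/533)*(6*(-2*(-1))) = (-271*(-1/389) - 7898/533)*(6*2) = (271/389 - 7898/533)*12 = -2927879/207337*12 = -35134548/207337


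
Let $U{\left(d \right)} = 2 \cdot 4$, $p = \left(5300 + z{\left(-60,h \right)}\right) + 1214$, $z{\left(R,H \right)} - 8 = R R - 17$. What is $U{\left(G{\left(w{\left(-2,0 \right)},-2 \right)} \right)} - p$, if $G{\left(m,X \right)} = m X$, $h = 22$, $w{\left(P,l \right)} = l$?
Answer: $-10097$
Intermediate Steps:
$z{\left(R,H \right)} = -9 + R^{2}$ ($z{\left(R,H \right)} = 8 + \left(R R - 17\right) = 8 + \left(R^{2} - 17\right) = 8 + \left(-17 + R^{2}\right) = -9 + R^{2}$)
$G{\left(m,X \right)} = X m$
$p = 10105$ ($p = \left(5300 - \left(9 - \left(-60\right)^{2}\right)\right) + 1214 = \left(5300 + \left(-9 + 3600\right)\right) + 1214 = \left(5300 + 3591\right) + 1214 = 8891 + 1214 = 10105$)
$U{\left(d \right)} = 8$
$U{\left(G{\left(w{\left(-2,0 \right)},-2 \right)} \right)} - p = 8 - 10105 = -10097$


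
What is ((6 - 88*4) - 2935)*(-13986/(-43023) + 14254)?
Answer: -670706206556/14341 ≈ -4.6768e+7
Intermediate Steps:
((6 - 88*4) - 2935)*(-13986/(-43023) + 14254) = ((6 - 352) - 2935)*(-13986*(-1/43023) + 14254) = (-346 - 2935)*(4662/14341 + 14254) = -3281*204421276/14341 = -670706206556/14341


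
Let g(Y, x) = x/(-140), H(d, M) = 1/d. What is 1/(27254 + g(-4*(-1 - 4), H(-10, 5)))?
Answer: 1400/38155601 ≈ 3.6692e-5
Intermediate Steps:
g(Y, x) = -x/140 (g(Y, x) = x*(-1/140) = -x/140)
1/(27254 + g(-4*(-1 - 4), H(-10, 5))) = 1/(27254 - 1/140/(-10)) = 1/(27254 - 1/140*(-⅒)) = 1/(27254 + 1/1400) = 1/(38155601/1400) = 1400/38155601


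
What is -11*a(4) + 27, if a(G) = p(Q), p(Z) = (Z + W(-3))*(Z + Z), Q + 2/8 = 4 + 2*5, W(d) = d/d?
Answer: -35479/8 ≈ -4434.9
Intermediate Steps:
W(d) = 1
Q = 55/4 (Q = -¼ + (4 + 2*5) = -¼ + (4 + 10) = -¼ + 14 = 55/4 ≈ 13.750)
p(Z) = 2*Z*(1 + Z) (p(Z) = (Z + 1)*(Z + Z) = (1 + Z)*(2*Z) = 2*Z*(1 + Z))
a(G) = 3245/8 (a(G) = 2*(55/4)*(1 + 55/4) = 2*(55/4)*(59/4) = 3245/8)
-11*a(4) + 27 = -11*3245/8 + 27 = -35695/8 + 27 = -35479/8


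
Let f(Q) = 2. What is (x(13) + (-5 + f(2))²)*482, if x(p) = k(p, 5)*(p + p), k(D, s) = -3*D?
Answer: -484410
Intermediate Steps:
x(p) = -6*p² (x(p) = (-3*p)*(p + p) = (-3*p)*(2*p) = -6*p²)
(x(13) + (-5 + f(2))²)*482 = (-6*13² + (-5 + 2)²)*482 = (-6*169 + (-3)²)*482 = (-1014 + 9)*482 = -1005*482 = -484410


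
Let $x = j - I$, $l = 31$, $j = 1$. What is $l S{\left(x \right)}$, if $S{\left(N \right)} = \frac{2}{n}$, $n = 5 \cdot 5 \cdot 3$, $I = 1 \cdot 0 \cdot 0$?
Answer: $\frac{62}{75} \approx 0.82667$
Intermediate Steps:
$I = 0$ ($I = 0 \cdot 0 = 0$)
$n = 75$ ($n = 25 \cdot 3 = 75$)
$x = 1$ ($x = 1 - 0 = 1 + 0 = 1$)
$S{\left(N \right)} = \frac{2}{75}$
$l S{\left(x \right)} = 31 \cdot \frac{2}{75} = \frac{62}{75}$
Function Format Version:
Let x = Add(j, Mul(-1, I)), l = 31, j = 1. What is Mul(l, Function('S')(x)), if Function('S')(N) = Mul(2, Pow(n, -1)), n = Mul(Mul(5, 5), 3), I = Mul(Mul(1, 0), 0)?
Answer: Rational(62, 75) ≈ 0.82667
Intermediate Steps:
I = 0 (I = Mul(0, 0) = 0)
n = 75 (n = Mul(25, 3) = 75)
x = 1 (x = Add(1, Mul(-1, 0)) = Add(1, 0) = 1)
Function('S')(N) = Rational(2, 75) (Function('S')(N) = Mul(2, Pow(75, -1)) = Mul(2, Rational(1, 75)) = Rational(2, 75))
Mul(l, Function('S')(x)) = Mul(31, Rational(2, 75)) = Rational(62, 75)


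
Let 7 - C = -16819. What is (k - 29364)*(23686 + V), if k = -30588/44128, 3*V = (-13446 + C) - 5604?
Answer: -3716477240005/5516 ≈ -6.7376e+8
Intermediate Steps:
C = 16826 (C = 7 - 1*(-16819) = 7 + 16819 = 16826)
V = -2224/3 (V = ((-13446 + 16826) - 5604)/3 = (3380 - 5604)/3 = (1/3)*(-2224) = -2224/3 ≈ -741.33)
k = -7647/11032 (k = -30588*1/44128 = -7647/11032 ≈ -0.69316)
(k - 29364)*(23686 + V) = (-7647/11032 - 29364)*(23686 - 2224/3) = -323951295/11032*68834/3 = -3716477240005/5516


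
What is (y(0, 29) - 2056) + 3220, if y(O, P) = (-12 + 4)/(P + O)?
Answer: 33748/29 ≈ 1163.7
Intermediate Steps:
y(O, P) = -8/(O + P)
(y(0, 29) - 2056) + 3220 = (-8/(0 + 29) - 2056) + 3220 = (-8/29 - 2056) + 3220 = -59632/29 + 3220 = 33748/29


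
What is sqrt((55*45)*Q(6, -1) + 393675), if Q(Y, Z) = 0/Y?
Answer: 5*sqrt(15747) ≈ 627.44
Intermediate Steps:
Q(Y, Z) = 0
sqrt((55*45)*Q(6, -1) + 393675) = sqrt((55*45)*0 + 393675) = sqrt(2475*0 + 393675) = sqrt(0 + 393675) = sqrt(393675) = 5*sqrt(15747)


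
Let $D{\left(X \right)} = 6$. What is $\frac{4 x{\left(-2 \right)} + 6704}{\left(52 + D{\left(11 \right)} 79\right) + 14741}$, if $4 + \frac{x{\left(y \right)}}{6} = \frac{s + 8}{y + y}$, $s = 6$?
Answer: $\frac{932}{2181} \approx 0.42733$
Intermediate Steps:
$x{\left(y \right)} = -24 + \frac{42}{y}$ ($x{\left(y \right)} = -24 + 6 \frac{6 + 8}{y + y} = -24 + 6 \frac{14}{2 y} = -24 + 6 \cdot 14 \frac{1}{2 y} = -24 + 6 \frac{7}{y} = -24 + \frac{42}{y}$)
$\frac{4 x{\left(-2 \right)} + 6704}{\left(52 + D{\left(11 \right)} 79\right) + 14741} = \frac{4 \left(-24 + \frac{42}{-2}\right) + 6704}{\left(52 + 6 \cdot 79\right) + 14741} = \frac{4 \left(-24 + 42 \left(- \frac{1}{2}\right)\right) + 6704}{\left(52 + 474\right) + 14741} = \frac{4 \left(-24 - 21\right) + 6704}{526 + 14741} = \frac{4 \left(-45\right) + 6704}{15267} = \left(-180 + 6704\right) \frac{1}{15267} = 6524 \cdot \frac{1}{15267} = \frac{932}{2181}$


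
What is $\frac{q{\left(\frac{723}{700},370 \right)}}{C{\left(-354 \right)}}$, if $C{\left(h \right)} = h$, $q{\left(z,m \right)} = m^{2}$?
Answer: $- \frac{68450}{177} \approx -386.72$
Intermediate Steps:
$\frac{q{\left(\frac{723}{700},370 \right)}}{C{\left(-354 \right)}} = \frac{370^{2}}{-354} = 136900 \left(- \frac{1}{354}\right) = - \frac{68450}{177}$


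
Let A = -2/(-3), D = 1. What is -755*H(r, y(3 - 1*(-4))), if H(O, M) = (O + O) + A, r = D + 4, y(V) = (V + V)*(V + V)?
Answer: -24160/3 ≈ -8053.3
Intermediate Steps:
y(V) = 4*V² (y(V) = (2*V)*(2*V) = 4*V²)
r = 5 (r = 1 + 4 = 5)
A = ⅔ (A = -2*(-⅓) = ⅔ ≈ 0.66667)
H(O, M) = ⅔ + 2*O (H(O, M) = (O + O) + ⅔ = 2*O + ⅔ = ⅔ + 2*O)
-755*H(r, y(3 - 1*(-4))) = -755*(⅔ + 2*5) = -755*(⅔ + 10) = -755*32/3 = -24160/3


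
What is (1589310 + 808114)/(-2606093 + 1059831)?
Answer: -1198712/773131 ≈ -1.5505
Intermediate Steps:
(1589310 + 808114)/(-2606093 + 1059831) = 2397424/(-1546262) = 2397424*(-1/1546262) = -1198712/773131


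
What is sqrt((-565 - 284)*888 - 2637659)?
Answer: I*sqrt(3391571) ≈ 1841.6*I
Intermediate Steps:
sqrt((-565 - 284)*888 - 2637659) = sqrt(-849*888 - 2637659) = sqrt(-753912 - 2637659) = sqrt(-3391571) = I*sqrt(3391571)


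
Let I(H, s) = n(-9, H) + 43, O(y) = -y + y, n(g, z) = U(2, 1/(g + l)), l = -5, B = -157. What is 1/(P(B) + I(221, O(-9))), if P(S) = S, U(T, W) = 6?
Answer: -1/108 ≈ -0.0092593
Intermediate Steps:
n(g, z) = 6
O(y) = 0
I(H, s) = 49 (I(H, s) = 6 + 43 = 49)
1/(P(B) + I(221, O(-9))) = 1/(-157 + 49) = 1/(-108) = -1/108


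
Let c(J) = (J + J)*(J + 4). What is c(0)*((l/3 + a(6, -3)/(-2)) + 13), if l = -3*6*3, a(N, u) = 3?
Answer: 0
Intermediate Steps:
l = -54 (l = -18*3 = -54)
c(J) = 2*J*(4 + J) (c(J) = (2*J)*(4 + J) = 2*J*(4 + J))
c(0)*((l/3 + a(6, -3)/(-2)) + 13) = (2*0*(4 + 0))*((-54/3 + 3/(-2)) + 13) = (2*0*4)*((-54*⅓ + 3*(-½)) + 13) = 0*((-18 - 3/2) + 13) = 0*(-39/2 + 13) = 0*(-13/2) = 0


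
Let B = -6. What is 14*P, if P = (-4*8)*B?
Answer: 2688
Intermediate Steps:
P = 192 (P = -4*8*(-6) = -32*(-6) = 192)
14*P = 14*192 = 2688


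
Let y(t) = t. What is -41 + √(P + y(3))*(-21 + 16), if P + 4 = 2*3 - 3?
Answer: -41 - 5*√2 ≈ -48.071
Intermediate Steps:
P = -1 (P = -4 + (2*3 - 3) = -4 + (6 - 3) = -4 + 3 = -1)
-41 + √(P + y(3))*(-21 + 16) = -41 + √(-1 + 3)*(-21 + 16) = -41 + √2*(-5) = -41 - 5*√2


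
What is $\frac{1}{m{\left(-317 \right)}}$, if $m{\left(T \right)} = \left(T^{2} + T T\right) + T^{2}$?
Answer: $\frac{1}{301467} \approx 3.3171 \cdot 10^{-6}$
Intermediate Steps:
$m{\left(T \right)} = 3 T^{2}$ ($m{\left(T \right)} = \left(T^{2} + T^{2}\right) + T^{2} = 2 T^{2} + T^{2} = 3 T^{2}$)
$\frac{1}{m{\left(-317 \right)}} = \frac{1}{3 \left(-317\right)^{2}} = \frac{1}{3 \cdot 100489} = \frac{1}{301467}$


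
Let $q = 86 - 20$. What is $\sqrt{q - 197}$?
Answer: $i \sqrt{131} \approx 11.446 i$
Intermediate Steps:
$q = 66$ ($q = 86 - 20 = 66$)
$\sqrt{q - 197} = \sqrt{66 - 197} = \sqrt{-131} = i \sqrt{131}$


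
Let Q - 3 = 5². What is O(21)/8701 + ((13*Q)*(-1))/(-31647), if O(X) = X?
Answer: 7109/510873 ≈ 0.013915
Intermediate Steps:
Q = 28 (Q = 3 + 5² = 3 + 25 = 28)
O(21)/8701 + ((13*Q)*(-1))/(-31647) = 21/8701 + ((13*28)*(-1))/(-31647) = 21*(1/8701) + (364*(-1))*(-1/31647) = 3/1243 - 364*(-1/31647) = 3/1243 + 52/4521 = 7109/510873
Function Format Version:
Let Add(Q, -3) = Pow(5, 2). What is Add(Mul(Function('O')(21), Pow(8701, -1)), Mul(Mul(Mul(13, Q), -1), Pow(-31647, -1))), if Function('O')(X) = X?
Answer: Rational(7109, 510873) ≈ 0.013915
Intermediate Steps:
Q = 28 (Q = Add(3, Pow(5, 2)) = Add(3, 25) = 28)
Add(Mul(Function('O')(21), Pow(8701, -1)), Mul(Mul(Mul(13, Q), -1), Pow(-31647, -1))) = Add(Mul(21, Pow(8701, -1)), Mul(Mul(Mul(13, 28), -1), Pow(-31647, -1))) = Add(Mul(21, Rational(1, 8701)), Mul(Mul(364, -1), Rational(-1, 31647))) = Add(Rational(3, 1243), Mul(-364, Rational(-1, 31647))) = Add(Rational(3, 1243), Rational(52, 4521)) = Rational(7109, 510873)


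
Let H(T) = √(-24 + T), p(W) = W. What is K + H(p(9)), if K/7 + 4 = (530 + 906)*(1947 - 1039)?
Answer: 9127188 + I*√15 ≈ 9.1272e+6 + 3.873*I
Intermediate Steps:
K = 9127188 (K = -28 + 7*((530 + 906)*(1947 - 1039)) = -28 + 7*(1436*908) = -28 + 7*1303888 = -28 + 9127216 = 9127188)
K + H(p(9)) = 9127188 + √(-24 + 9) = 9127188 + √(-15) = 9127188 + I*√15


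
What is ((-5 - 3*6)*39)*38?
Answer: -34086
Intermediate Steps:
((-5 - 3*6)*39)*38 = ((-5 - 18)*39)*38 = -23*39*38 = -897*38 = -34086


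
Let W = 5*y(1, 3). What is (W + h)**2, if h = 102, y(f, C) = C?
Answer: 13689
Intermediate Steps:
W = 15 (W = 5*3 = 15)
(W + h)**2 = (15 + 102)**2 = 117**2 = 13689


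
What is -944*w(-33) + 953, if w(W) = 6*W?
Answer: 187865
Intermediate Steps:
-944*w(-33) + 953 = -5664*(-33) + 953 = -944*(-198) + 953 = 186912 + 953 = 187865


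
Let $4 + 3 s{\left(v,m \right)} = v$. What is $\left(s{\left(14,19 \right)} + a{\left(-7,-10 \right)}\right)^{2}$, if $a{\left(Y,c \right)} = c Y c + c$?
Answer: $\frac{4494400}{9} \approx 4.9938 \cdot 10^{5}$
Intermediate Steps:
$s{\left(v,m \right)} = - \frac{4}{3} + \frac{v}{3}$
$a{\left(Y,c \right)} = c + Y c^{2}$ ($a{\left(Y,c \right)} = Y c c + c = Y c^{2} + c = c + Y c^{2}$)
$\left(s{\left(14,19 \right)} + a{\left(-7,-10 \right)}\right)^{2} = \left(\left(- \frac{4}{3} + \frac{1}{3} \cdot 14\right) - 10 \left(1 - -70\right)\right)^{2} = \left(\left(- \frac{4}{3} + \frac{14}{3}\right) - 10 \left(1 + 70\right)\right)^{2} = \left(\frac{10}{3} - 710\right)^{2} = \left(- \frac{2120}{3}\right)^{2} = \frac{4494400}{9}$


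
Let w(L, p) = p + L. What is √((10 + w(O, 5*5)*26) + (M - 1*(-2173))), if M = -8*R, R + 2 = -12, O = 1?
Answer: √2971 ≈ 54.507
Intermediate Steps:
R = -14 (R = -2 - 12 = -14)
w(L, p) = L + p
M = 112 (M = -8*(-14) = 112)
√((10 + w(O, 5*5)*26) + (M - 1*(-2173))) = √((10 + (1 + 5*5)*26) + (112 - 1*(-2173))) = √((10 + (1 + 25)*26) + (112 + 2173)) = √((10 + 26*26) + 2285) = √((10 + 676) + 2285) = √(686 + 2285) = √2971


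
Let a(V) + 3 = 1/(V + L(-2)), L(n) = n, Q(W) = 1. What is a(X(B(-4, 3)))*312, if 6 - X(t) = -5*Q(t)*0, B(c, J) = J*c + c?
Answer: -858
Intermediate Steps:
B(c, J) = c + J*c
X(t) = 6 (X(t) = 6 - (-5*1)*0 = 6 - (-5)*0 = 6 - 1*0 = 6 + 0 = 6)
a(V) = -3 + 1/(-2 + V) (a(V) = -3 + 1/(V - 2) = -3 + 1/(-2 + V))
a(X(B(-4, 3)))*312 = ((7 - 3*6)/(-2 + 6))*312 = ((7 - 18)/4)*312 = ((¼)*(-11))*312 = -11/4*312 = -858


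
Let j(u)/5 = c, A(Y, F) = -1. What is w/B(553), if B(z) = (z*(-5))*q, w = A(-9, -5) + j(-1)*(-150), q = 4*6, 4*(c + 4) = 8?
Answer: -1499/66360 ≈ -0.022589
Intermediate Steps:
c = -2 (c = -4 + (¼)*8 = -4 + 2 = -2)
q = 24
j(u) = -10 (j(u) = 5*(-2) = -10)
w = 1499 (w = -1 - 10*(-150) = -1 + 1500 = 1499)
B(z) = -120*z (B(z) = (z*(-5))*24 = -5*z*24 = -120*z)
w/B(553) = 1499/((-120*553)) = 1499/(-66360) = 1499*(-1/66360) = -1499/66360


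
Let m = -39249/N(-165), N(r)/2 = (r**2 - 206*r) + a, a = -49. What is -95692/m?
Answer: 1672313392/5607 ≈ 2.9825e+5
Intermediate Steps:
N(r) = -98 - 412*r + 2*r**2 (N(r) = 2*((r**2 - 206*r) - 49) = 2*(-49 + r**2 - 206*r) = -98 - 412*r + 2*r**2)
m = -5607/17476 (m = -39249/(-98 - 412*(-165) + 2*(-165)**2) = -39249/(-98 + 67980 + 2*27225) = -39249/(-98 + 67980 + 54450) = -39249/122332 = -39249*1/122332 = -5607/17476 ≈ -0.32084)
-95692/m = -95692/(-5607/17476) = -95692*(-17476/5607) = 1672313392/5607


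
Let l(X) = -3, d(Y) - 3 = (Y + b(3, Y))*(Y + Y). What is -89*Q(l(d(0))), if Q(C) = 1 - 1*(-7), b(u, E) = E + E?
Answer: -712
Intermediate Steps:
b(u, E) = 2*E
d(Y) = 3 + 6*Y**2 (d(Y) = 3 + (Y + 2*Y)*(Y + Y) = 3 + (3*Y)*(2*Y) = 3 + 6*Y**2)
Q(C) = 8 (Q(C) = 1 + 7 = 8)
-89*Q(l(d(0))) = -89*8 = -712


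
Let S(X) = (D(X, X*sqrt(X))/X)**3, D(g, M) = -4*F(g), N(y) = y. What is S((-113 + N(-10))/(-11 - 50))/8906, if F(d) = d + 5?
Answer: -2508888064/8286440751 ≈ -0.30277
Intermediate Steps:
F(d) = 5 + d
D(g, M) = -20 - 4*g (D(g, M) = -4*(5 + g) = -20 - 4*g)
S(X) = (-20 - 4*X)**3/X**3 (S(X) = ((-20 - 4*X)/X)**3 = (-20 - 4*X)**3/X**3)
S((-113 + N(-10))/(-11 - 50))/8906 = (64*(-5 - (-113 - 10)/(-11 - 50))**3/((-113 - 10)/(-11 - 50))**3)/8906 = (64*(-5 - (-123)/(-61))**3/(-123/(-61))**3)*(1/8906) = (64*(-5 - (-123)*(-1)/61)**3/(-123*(-1/61))**3)*(1/8906) = (64*(-5 - 1*123/61)**3/(123/61)**3)*(1/8906) = (64*(226981/1860867)*(-5 - 123/61)**3)*(1/8906) = (64*(226981/1860867)*(-428/61)**3)*(1/8906) = (64*(226981/1860867)*(-78402752/226981))*(1/8906) = -5017776128/1860867*1/8906 = -2508888064/8286440751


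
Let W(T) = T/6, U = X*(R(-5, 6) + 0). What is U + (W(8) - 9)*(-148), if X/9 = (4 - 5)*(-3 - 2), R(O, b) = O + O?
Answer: 2054/3 ≈ 684.67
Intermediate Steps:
R(O, b) = 2*O
X = 45 (X = 9*((4 - 5)*(-3 - 2)) = 9*(-1*(-5)) = 9*5 = 45)
U = -450 (U = 45*(2*(-5) + 0) = 45*(-10 + 0) = 45*(-10) = -450)
W(T) = T/6 (W(T) = T*(⅙) = T/6)
U + (W(8) - 9)*(-148) = -450 + ((⅙)*8 - 9)*(-148) = -450 + (4/3 - 9)*(-148) = -450 - 23/3*(-148) = -450 + 3404/3 = 2054/3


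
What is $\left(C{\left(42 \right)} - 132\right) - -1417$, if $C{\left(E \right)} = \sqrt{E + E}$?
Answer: $1285 + 2 \sqrt{21} \approx 1294.2$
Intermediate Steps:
$C{\left(E \right)} = \sqrt{2} \sqrt{E}$ ($C{\left(E \right)} = \sqrt{2 E} = \sqrt{2} \sqrt{E}$)
$\left(C{\left(42 \right)} - 132\right) - -1417 = \left(\sqrt{2} \sqrt{42} - 132\right) - -1417 = \left(2 \sqrt{21} - 132\right) + 1417 = \left(-132 + 2 \sqrt{21}\right) + 1417 = 1285 + 2 \sqrt{21}$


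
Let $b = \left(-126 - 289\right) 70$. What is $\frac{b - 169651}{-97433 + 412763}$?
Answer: $- \frac{198701}{315330} \approx -0.63014$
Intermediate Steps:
$b = -29050$ ($b = \left(-415\right) 70 = -29050$)
$\frac{b - 169651}{-97433 + 412763} = \frac{-29050 - 169651}{-97433 + 412763} = - \frac{198701}{315330}$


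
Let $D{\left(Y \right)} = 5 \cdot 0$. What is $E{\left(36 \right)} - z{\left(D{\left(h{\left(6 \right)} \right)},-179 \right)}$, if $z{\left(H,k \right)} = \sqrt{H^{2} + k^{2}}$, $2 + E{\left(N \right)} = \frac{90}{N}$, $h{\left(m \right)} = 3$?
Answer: $- \frac{357}{2} \approx -178.5$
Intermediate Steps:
$D{\left(Y \right)} = 0$
$E{\left(N \right)} = -2 + \frac{90}{N}$
$E{\left(36 \right)} - z{\left(D{\left(h{\left(6 \right)} \right)},-179 \right)} = \left(-2 + \frac{90}{36}\right) - \sqrt{0^{2} + \left(-179\right)^{2}} = \left(-2 + 90 \cdot \frac{1}{36}\right) - \sqrt{0 + 32041} = \left(-2 + \frac{5}{2}\right) - \sqrt{32041} = \frac{1}{2} - 179 = - \frac{357}{2}$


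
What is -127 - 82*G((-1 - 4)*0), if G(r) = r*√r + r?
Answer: -127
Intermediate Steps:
G(r) = r + r^(3/2) (G(r) = r^(3/2) + r = r + r^(3/2))
-127 - 82*G((-1 - 4)*0) = -127 - 82*((-1 - 4)*0 + ((-1 - 4)*0)^(3/2)) = -127 - 82*(-5*0 + (-5*0)^(3/2)) = -127 - 82*(0 + 0^(3/2)) = -127 - 82*(0 + 0) = -127 - 82*0 = -127 + 0 = -127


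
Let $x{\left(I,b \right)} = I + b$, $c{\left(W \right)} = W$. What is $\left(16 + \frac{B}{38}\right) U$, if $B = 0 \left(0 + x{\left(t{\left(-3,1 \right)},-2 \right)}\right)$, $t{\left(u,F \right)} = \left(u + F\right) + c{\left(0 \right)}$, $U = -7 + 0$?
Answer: $-112$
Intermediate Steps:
$U = -7$
$t{\left(u,F \right)} = F + u$ ($t{\left(u,F \right)} = \left(u + F\right) + 0 = \left(F + u\right) + 0 = F + u$)
$B = 0$ ($B = 0 \left(0 + \left(\left(1 - 3\right) - 2\right)\right) = 0 \left(0 - 4\right) = 0 \left(-4\right) = 0$)
$\left(16 + \frac{B}{38}\right) U = \left(16 + \frac{0}{38}\right) \left(-7\right) = \left(16 + 0 \cdot \frac{1}{38}\right) \left(-7\right) = \left(16 + 0\right) \left(-7\right) = 16 \left(-7\right) = -112$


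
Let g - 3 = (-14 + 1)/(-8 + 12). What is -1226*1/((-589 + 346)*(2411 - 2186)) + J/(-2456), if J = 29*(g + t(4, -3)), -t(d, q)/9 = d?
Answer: 241952599/537127200 ≈ 0.45046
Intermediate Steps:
t(d, q) = -9*d
g = -¼ (g = 3 + (-14 + 1)/(-8 + 12) = 3 - 13/4 = -¼ ≈ -0.25000)
J = -4205/4 (J = 29*(-¼ - 9*4) = 29*(-¼ - 36) = 29*(-145/4) = -4205/4 ≈ -1051.3)
-1226*1/((-589 + 346)*(2411 - 2186)) + J/(-2456) = -1226*1/((-589 + 346)*(2411 - 2186)) - 4205/4/(-2456) = -1226/((-243*225)) - 4205/4*(-1/2456) = -1226/(-54675) + 4205/9824 = -1226*(-1/54675) + 4205/9824 = 1226/54675 + 4205/9824 = 241952599/537127200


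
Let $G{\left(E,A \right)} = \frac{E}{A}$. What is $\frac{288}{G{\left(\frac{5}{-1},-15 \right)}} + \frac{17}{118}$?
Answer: $\frac{101969}{118} \approx 864.14$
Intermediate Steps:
$\frac{288}{G{\left(\frac{5}{-1},-15 \right)}} + \frac{17}{118} = \frac{288}{\frac{5}{-1} \frac{1}{-15}} + \frac{17}{118} = \frac{288}{5 \left(-1\right) \left(- \frac{1}{15}\right)} + 17 \cdot \frac{1}{118} = \frac{288}{\left(-5\right) \left(- \frac{1}{15}\right)} + \frac{17}{118} = 288 \frac{1}{\frac{1}{3}} + \frac{17}{118} = 288 \cdot 3 + \frac{17}{118} = 864 + \frac{17}{118} = \frac{101969}{118}$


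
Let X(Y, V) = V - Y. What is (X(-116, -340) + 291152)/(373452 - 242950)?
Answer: 145464/65251 ≈ 2.2293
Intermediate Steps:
(X(-116, -340) + 291152)/(373452 - 242950) = ((-340 - 1*(-116)) + 291152)/(373452 - 242950) = ((-340 + 116) + 291152)/130502 = (-224 + 291152)*(1/130502) = 290928*(1/130502) = 145464/65251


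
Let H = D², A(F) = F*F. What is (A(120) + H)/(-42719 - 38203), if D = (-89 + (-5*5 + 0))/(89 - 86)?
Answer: -7922/40461 ≈ -0.19579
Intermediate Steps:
A(F) = F²
D = -38 (D = (-89 + (-25 + 0))/3 = (-89 - 25)*(⅓) = -114*⅓ = -38)
H = 1444 (H = (-38)² = 1444)
(A(120) + H)/(-42719 - 38203) = (120² + 1444)/(-42719 - 38203) = (14400 + 1444)/(-80922) = 15844*(-1/80922) = -7922/40461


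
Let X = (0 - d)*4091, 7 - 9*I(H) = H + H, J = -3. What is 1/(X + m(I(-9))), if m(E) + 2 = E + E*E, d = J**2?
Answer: -81/2981651 ≈ -2.7166e-5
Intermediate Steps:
d = 9 (d = (-3)**2 = 9)
I(H) = 7/9 - 2*H/9 (I(H) = 7/9 - (H + H)/9 = 7/9 - 2*H/9)
X = -36819 (X = (0 - 1*9)*4091 = (0 - 9)*4091 = -9*4091 = -36819)
m(E) = -2 + E + E**2 (m(E) = -2 + (E + E*E) = -2 + (E + E**2) = -2 + E + E**2)
1/(X + m(I(-9))) = 1/(-36819 + (-2 + (7/9 - 2/9*(-9)) + (7/9 - 2/9*(-9))**2)) = 1/(-36819 + (-2 + (7/9 + 2) + (7/9 + 2)**2)) = 1/(-36819 + (-2 + 25/9 + (25/9)**2)) = 1/(-36819 + (-2 + 25/9 + 625/81)) = 1/(-36819 + 688/81) = 1/(-2981651/81) = -81/2981651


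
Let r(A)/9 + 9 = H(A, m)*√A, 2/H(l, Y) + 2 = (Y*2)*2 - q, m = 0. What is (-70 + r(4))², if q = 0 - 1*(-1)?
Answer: 26569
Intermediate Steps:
q = 1 (q = 0 + 1 = 1)
H(l, Y) = 2/(-3 + 4*Y) (H(l, Y) = 2/(-2 + ((Y*2)*2 - 1*1)) = 2/(-2 + ((2*Y)*2 - 1)) = 2/(-2 + (4*Y - 1)) = 2/(-2 + (-1 + 4*Y)) = 2/(-3 + 4*Y))
r(A) = -81 - 6*√A (r(A) = -81 + 9*((2/(-3 + 4*0))*√A) = -81 + 9*((2/(-3 + 0))*√A) = -81 + 9*((2/(-3))*√A) = -81 + 9*((2*(-⅓))*√A) = -81 + 9*(-2*√A/3) = -81 - 6*√A)
(-70 + r(4))² = (-70 + (-81 - 6*√4))² = (-70 + (-81 - 6*2))² = (-70 + (-81 - 12))² = (-70 - 93)² = (-163)² = 26569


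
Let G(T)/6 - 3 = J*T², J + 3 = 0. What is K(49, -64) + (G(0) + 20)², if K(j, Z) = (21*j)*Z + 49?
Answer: -64363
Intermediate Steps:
J = -3 (J = -3 + 0 = -3)
G(T) = 18 - 18*T² (G(T) = 18 + 6*(-3*T²) = 18 - 18*T²)
K(j, Z) = 49 + 21*Z*j (K(j, Z) = 21*Z*j + 49 = 49 + 21*Z*j)
K(49, -64) + (G(0) + 20)² = (49 + 21*(-64)*49) + ((18 - 18*0²) + 20)² = (49 - 65856) + ((18 - 18*0) + 20)² = -65807 + ((18 + 0) + 20)² = -65807 + (18 + 20)² = -65807 + 38² = -65807 + 1444 = -64363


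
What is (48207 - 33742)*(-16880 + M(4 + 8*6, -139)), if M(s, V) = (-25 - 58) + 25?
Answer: -245008170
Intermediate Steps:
M(s, V) = -58 (M(s, V) = -83 + 25 = -58)
(48207 - 33742)*(-16880 + M(4 + 8*6, -139)) = (48207 - 33742)*(-16880 - 58) = 14465*(-16938) = -245008170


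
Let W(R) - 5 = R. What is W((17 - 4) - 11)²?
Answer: 49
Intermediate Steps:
W(R) = 5 + R
W((17 - 4) - 11)² = (5 + ((17 - 4) - 11))² = (5 + (13 - 11))² = (5 + 2)² = 7² = 49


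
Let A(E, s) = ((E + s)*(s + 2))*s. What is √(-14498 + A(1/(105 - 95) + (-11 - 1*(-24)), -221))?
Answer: 11*I*√8327810/10 ≈ 3174.4*I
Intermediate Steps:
A(E, s) = s*(2 + s)*(E + s) (A(E, s) = ((E + s)*(2 + s))*s = ((2 + s)*(E + s))*s = s*(2 + s)*(E + s))
√(-14498 + A(1/(105 - 95) + (-11 - 1*(-24)), -221)) = √(-14498 - 221*((-221)² + 2*(1/(105 - 95) + (-11 - 1*(-24))) + 2*(-221) + (1/(105 - 95) + (-11 - 1*(-24)))*(-221))) = √(-14498 - 221*(48841 + 2*(1/10 + (-11 + 24)) - 442 + (1/10 + (-11 + 24))*(-221))) = √(-14498 - 221*(48841 + 2*(⅒ + 13) - 442 + (⅒ + 13)*(-221))) = √(-14498 - 221*(48841 + 2*(131/10) - 442 + (131/10)*(-221))) = √(-14498 - 221*(48841 + 131/5 - 442 - 28951/10)) = √(-14498 - 221*455301/10) = √(-14498 - 100621521/10) = √(-100766501/10) = 11*I*√8327810/10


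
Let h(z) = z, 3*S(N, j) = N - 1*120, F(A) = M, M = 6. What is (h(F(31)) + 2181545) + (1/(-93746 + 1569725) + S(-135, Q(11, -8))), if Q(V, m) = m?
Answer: 3219798005215/1475979 ≈ 2.1815e+6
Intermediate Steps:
F(A) = 6
S(N, j) = -40 + N/3 (S(N, j) = (N - 1*120)/3 = (N - 120)/3 = (-120 + N)/3 = -40 + N/3)
(h(F(31)) + 2181545) + (1/(-93746 + 1569725) + S(-135, Q(11, -8))) = (6 + 2181545) + (1/(-93746 + 1569725) + (-40 + (⅓)*(-135))) = 2181551 + (1/1475979 + (-40 - 45)) = 2181551 + (1/1475979 - 85) = 2181551 - 125458214/1475979 = 3219798005215/1475979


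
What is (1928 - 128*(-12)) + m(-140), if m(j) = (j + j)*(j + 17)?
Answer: 37904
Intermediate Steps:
m(j) = 2*j*(17 + j) (m(j) = (2*j)*(17 + j) = 2*j*(17 + j))
(1928 - 128*(-12)) + m(-140) = (1928 - 128*(-12)) + 2*(-140)*(17 - 140) = (1928 + 1536) + 2*(-140)*(-123) = 3464 + 34440 = 37904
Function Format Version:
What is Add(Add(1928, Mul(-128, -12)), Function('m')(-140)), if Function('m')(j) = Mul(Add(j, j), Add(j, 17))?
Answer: 37904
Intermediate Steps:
Function('m')(j) = Mul(2, j, Add(17, j)) (Function('m')(j) = Mul(Mul(2, j), Add(17, j)) = Mul(2, j, Add(17, j)))
Add(Add(1928, Mul(-128, -12)), Function('m')(-140)) = Add(Add(1928, Mul(-128, -12)), Mul(2, -140, Add(17, -140))) = Add(Add(1928, 1536), Mul(2, -140, -123)) = Add(3464, 34440) = 37904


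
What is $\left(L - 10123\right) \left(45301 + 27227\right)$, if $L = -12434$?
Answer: $-1636014096$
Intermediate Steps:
$\left(L - 10123\right) \left(45301 + 27227\right) = \left(-12434 - 10123\right) \left(45301 + 27227\right) = \left(-22557\right) 72528 = -1636014096$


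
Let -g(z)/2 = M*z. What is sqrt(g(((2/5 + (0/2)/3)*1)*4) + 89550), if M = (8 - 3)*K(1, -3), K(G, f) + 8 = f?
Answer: sqrt(89726) ≈ 299.54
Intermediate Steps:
K(G, f) = -8 + f
M = -55 (M = (8 - 3)*(-8 - 3) = 5*(-11) = -55)
g(z) = 110*z (g(z) = -(-110)*z = 110*z)
sqrt(g(((2/5 + (0/2)/3)*1)*4) + 89550) = sqrt(110*(((2/5 + (0/2)/3)*1)*4) + 89550) = sqrt(110*(((2*(1/5) + (0*(1/2))*(1/3))*1)*4) + 89550) = sqrt(110*(((2/5 + 0*(1/3))*1)*4) + 89550) = sqrt(110*(((2/5 + 0)*1)*4) + 89550) = sqrt(110*(((2/5)*1)*4) + 89550) = sqrt(110*((2/5)*4) + 89550) = sqrt(110*(8/5) + 89550) = sqrt(176 + 89550) = sqrt(89726)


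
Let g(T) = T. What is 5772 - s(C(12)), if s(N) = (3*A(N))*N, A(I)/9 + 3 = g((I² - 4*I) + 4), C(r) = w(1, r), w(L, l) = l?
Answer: -25656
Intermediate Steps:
C(r) = r
A(I) = 9 - 36*I + 9*I² (A(I) = -27 + 9*((I² - 4*I) + 4) = -27 + 9*(4 + I² - 4*I) = -27 + (36 - 36*I + 9*I²) = 9 - 36*I + 9*I²)
s(N) = N*(27 - 108*N + 27*N²) (s(N) = (3*(9 - 36*N + 9*N²))*N = (27 - 108*N + 27*N²)*N = N*(27 - 108*N + 27*N²))
5772 - s(C(12)) = 5772 - 27*12*(1 + 12² - 4*12) = 5772 - 27*12*(1 + 144 - 48) = 5772 - 27*12*97 = 5772 - 1*31428 = 5772 - 31428 = -25656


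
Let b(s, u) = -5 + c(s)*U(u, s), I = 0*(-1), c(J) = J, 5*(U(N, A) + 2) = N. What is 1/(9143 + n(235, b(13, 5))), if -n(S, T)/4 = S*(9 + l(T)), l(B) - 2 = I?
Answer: -1/1197 ≈ -0.00083542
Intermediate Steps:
U(N, A) = -2 + N/5
I = 0
l(B) = 2 (l(B) = 2 + 0 = 2)
b(s, u) = -5 + s*(-2 + u/5)
n(S, T) = -44*S (n(S, T) = -4*S*(9 + 2) = -4*S*11 = -44*S)
1/(9143 + n(235, b(13, 5))) = 1/(9143 - 44*235) = 1/(9143 - 10340) = 1/(-1197) = -1/1197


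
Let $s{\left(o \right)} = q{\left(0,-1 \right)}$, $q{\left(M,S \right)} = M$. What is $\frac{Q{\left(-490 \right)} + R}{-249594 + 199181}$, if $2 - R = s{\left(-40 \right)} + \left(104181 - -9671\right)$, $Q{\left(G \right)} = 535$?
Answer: $\frac{113315}{50413} \approx 2.2477$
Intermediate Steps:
$s{\left(o \right)} = 0$
$R = -113850$ ($R = 2 - \left(0 + \left(104181 - -9671\right)\right) = 2 - \left(0 + \left(104181 + 9671\right)\right) = 2 - \left(0 + 113852\right) = 2 - 113852 = -113850$)
$\frac{Q{\left(-490 \right)} + R}{-249594 + 199181} = \frac{535 - 113850}{-249594 + 199181} = - \frac{113315}{-50413} = \left(-113315\right) \left(- \frac{1}{50413}\right) = \frac{113315}{50413}$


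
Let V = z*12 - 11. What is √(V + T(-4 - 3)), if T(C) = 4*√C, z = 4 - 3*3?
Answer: √(-71 + 4*I*√7) ≈ 0.62626 + 8.4494*I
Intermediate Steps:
z = -5 (z = 4 - 9 = -5)
V = -71 (V = -5*12 - 11 = -60 - 11 = -71)
√(V + T(-4 - 3)) = √(-71 + 4*√(-4 - 3)) = √(-71 + 4*√(-7)) = √(-71 + 4*(I*√7)) = √(-71 + 4*I*√7)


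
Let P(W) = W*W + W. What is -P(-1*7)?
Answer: -42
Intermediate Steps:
P(W) = W + W² (P(W) = W² + W = W + W²)
-P(-1*7) = -(-1*7)*(1 - 1*7) = -(-7)*(1 - 7) = -(-7)*(-6) = -1*42 = -42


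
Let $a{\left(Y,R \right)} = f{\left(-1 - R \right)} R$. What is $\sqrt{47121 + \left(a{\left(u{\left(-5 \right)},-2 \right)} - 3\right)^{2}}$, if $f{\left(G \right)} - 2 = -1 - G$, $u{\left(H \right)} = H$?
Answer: $\sqrt{47130} \approx 217.09$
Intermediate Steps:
$f{\left(G \right)} = 1 - G$ ($f{\left(G \right)} = 2 - \left(1 + G\right) = 1 - G$)
$a{\left(Y,R \right)} = R \left(2 + R\right)$ ($a{\left(Y,R \right)} = \left(1 - \left(-1 - R\right)\right) R = \left(1 + \left(1 + R\right)\right) R = \left(2 + R\right) R = R \left(2 + R\right)$)
$\sqrt{47121 + \left(a{\left(u{\left(-5 \right)},-2 \right)} - 3\right)^{2}} = \sqrt{47121 + \left(- 2 \left(2 - 2\right) - 3\right)^{2}} = \sqrt{47121 + \left(\left(-2\right) 0 - 3\right)^{2}} = \sqrt{47121 + \left(0 - 3\right)^{2}} = \sqrt{47121 + \left(-3\right)^{2}} = \sqrt{47121 + 9} = \sqrt{47130}$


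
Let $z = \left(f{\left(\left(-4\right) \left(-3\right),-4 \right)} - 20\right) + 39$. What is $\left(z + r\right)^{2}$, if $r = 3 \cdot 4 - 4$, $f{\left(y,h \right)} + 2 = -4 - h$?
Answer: $625$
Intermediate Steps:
$f{\left(y,h \right)} = -6 - h$ ($f{\left(y,h \right)} = -2 - \left(4 + h\right) = -6 - h$)
$r = 8$ ($r = 12 - 4 = 8$)
$z = 17$ ($z = \left(\left(-6 - -4\right) - 20\right) + 39 = \left(\left(-6 + 4\right) - 20\right) + 39 = \left(-2 - 20\right) + 39 = -22 + 39 = 17$)
$\left(z + r\right)^{2} = \left(17 + 8\right)^{2} = 25^{2} = 625$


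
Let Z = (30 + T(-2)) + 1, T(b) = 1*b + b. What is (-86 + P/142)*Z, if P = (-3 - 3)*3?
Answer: -165105/71 ≈ -2325.4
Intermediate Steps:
P = -18 (P = -6*3 = -18)
T(b) = 2*b (T(b) = b + b = 2*b)
Z = 27 (Z = (30 + 2*(-2)) + 1 = (30 - 4) + 1 = 26 + 1 = 27)
(-86 + P/142)*Z = (-86 - 18/142)*27 = (-86 - 18*1/142)*27 = (-86 - 9/71)*27 = -6115/71*27 = -165105/71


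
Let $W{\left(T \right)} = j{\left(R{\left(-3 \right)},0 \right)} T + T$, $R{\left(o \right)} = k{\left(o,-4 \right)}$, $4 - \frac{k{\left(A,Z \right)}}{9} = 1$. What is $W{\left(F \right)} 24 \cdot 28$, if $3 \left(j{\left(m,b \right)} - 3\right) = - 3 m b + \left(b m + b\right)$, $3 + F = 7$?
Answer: $10752$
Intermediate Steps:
$k{\left(A,Z \right)} = 27$ ($k{\left(A,Z \right)} = 36 - 9 = 27$)
$F = 4$ ($F = -3 + 7 = 4$)
$R{\left(o \right)} = 27$
$j{\left(m,b \right)} = 3 + \frac{b}{3} - \frac{2 b m}{3}$ ($j{\left(m,b \right)} = 3 + \frac{- 3 m b + \left(b m + b\right)}{3} = 3 + \frac{- 3 b m + \left(b + b m\right)}{3} = 3 + \frac{b - 2 b m}{3} = 3 - \left(- \frac{b}{3} + \frac{2 b m}{3}\right) = 3 + \frac{b}{3} - \frac{2 b m}{3}$)
$W{\left(T \right)} = 4 T$ ($W{\left(T \right)} = \left(3 + \frac{1}{3} \cdot 0 - 0 \cdot 27\right) T + T = \left(3 + 0 + 0\right) T + T = 3 T + T = 4 T$)
$W{\left(F \right)} 24 \cdot 28 = 4 \cdot 4 \cdot 24 \cdot 28 = 16 \cdot 24 \cdot 28 = 384 \cdot 28 = 10752$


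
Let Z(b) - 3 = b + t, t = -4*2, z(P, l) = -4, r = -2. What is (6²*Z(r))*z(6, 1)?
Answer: 1008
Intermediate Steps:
t = -8
Z(b) = -5 + b (Z(b) = 3 + (b - 8) = 3 + (-8 + b) = -5 + b)
(6²*Z(r))*z(6, 1) = (6²*(-5 - 2))*(-4) = (36*(-7))*(-4) = -252*(-4) = 1008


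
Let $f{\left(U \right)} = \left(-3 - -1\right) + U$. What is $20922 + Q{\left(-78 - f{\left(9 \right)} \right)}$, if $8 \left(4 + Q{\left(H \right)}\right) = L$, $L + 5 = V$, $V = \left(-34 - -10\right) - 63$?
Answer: $\frac{41813}{2} \approx 20907.0$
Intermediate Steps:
$f{\left(U \right)} = -2 + U$ ($f{\left(U \right)} = \left(-3 + 1\right) + U = -2 + U$)
$V = -87$ ($V = \left(-34 + 10\right) - 63 = -24 - 63 = -87$)
$L = -92$ ($L = -5 - 87 = -92$)
$Q{\left(H \right)} = - \frac{31}{2}$ ($Q{\left(H \right)} = -4 + \frac{1}{8} \left(-92\right) = -4 - \frac{23}{2} = - \frac{31}{2}$)
$20922 + Q{\left(-78 - f{\left(9 \right)} \right)} = 20922 - \frac{31}{2} = \frac{41813}{2}$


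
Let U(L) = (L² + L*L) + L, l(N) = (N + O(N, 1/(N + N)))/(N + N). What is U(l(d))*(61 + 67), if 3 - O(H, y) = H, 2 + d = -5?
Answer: -768/49 ≈ -15.673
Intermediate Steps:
d = -7 (d = -2 - 5 = -7)
O(H, y) = 3 - H
l(N) = 3/(2*N) (l(N) = (N + (3 - N))/(N + N) = 3/((2*N)) = 3*(1/(2*N)) = 3/(2*N))
U(L) = L + 2*L² (U(L) = (L² + L²) + L = 2*L² + L = L + 2*L²)
U(l(d))*(61 + 67) = (((3/2)/(-7))*(1 + 2*((3/2)/(-7))))*(61 + 67) = (((3/2)*(-⅐))*(1 + 2*((3/2)*(-⅐))))*128 = -3*(1 + 2*(-3/14))/14*128 = -3*(1 - 3/7)/14*128 = -3/14*4/7*128 = -6/49*128 = -768/49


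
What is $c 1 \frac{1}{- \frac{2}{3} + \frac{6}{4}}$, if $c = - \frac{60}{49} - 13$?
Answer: $- \frac{4182}{245} \approx -17.069$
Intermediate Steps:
$c = - \frac{697}{49}$ ($c = \left(-60\right) \frac{1}{49} - 13 = - \frac{60}{49} - 13 = - \frac{697}{49} \approx -14.224$)
$c 1 \frac{1}{- \frac{2}{3} + \frac{6}{4}} = - \frac{697 \cdot 1 \frac{1}{- \frac{2}{3} + \frac{6}{4}}}{49} = - \frac{697 \cdot 1 \frac{1}{\left(-2\right) \frac{1}{3} + 6 \cdot \frac{1}{4}}}{49} = - \frac{697 \cdot 1 \frac{1}{- \frac{2}{3} + \frac{3}{2}}}{49} = - \frac{697 \cdot 1 \frac{1}{\frac{5}{6}}}{49} = - \frac{697 \cdot 1 \cdot \frac{6}{5}}{49} = \left(- \frac{697}{49}\right) \frac{6}{5} = - \frac{4182}{245}$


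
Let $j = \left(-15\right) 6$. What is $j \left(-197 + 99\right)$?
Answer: $8820$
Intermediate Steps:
$j = -90$
$j \left(-197 + 99\right) = - 90 \left(-197 + 99\right) = \left(-90\right) \left(-98\right) = 8820$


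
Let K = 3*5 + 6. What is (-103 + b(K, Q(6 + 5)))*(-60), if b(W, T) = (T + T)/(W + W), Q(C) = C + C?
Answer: 42820/7 ≈ 6117.1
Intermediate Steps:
Q(C) = 2*C
K = 21 (K = 15 + 6 = 21)
b(W, T) = T/W (b(W, T) = (2*T)/((2*W)) = (2*T)*(1/(2*W)) = T/W)
(-103 + b(K, Q(6 + 5)))*(-60) = (-103 + (2*(6 + 5))/21)*(-60) = (-103 + (2*11)*(1/21))*(-60) = (-103 + 22*(1/21))*(-60) = (-103 + 22/21)*(-60) = -2141/21*(-60) = 42820/7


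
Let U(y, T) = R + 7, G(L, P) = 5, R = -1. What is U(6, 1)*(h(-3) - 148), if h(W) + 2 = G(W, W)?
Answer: -870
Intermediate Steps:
h(W) = 3 (h(W) = -2 + 5 = 3)
U(y, T) = 6 (U(y, T) = -1 + 7 = 6)
U(6, 1)*(h(-3) - 148) = 6*(3 - 148) = 6*(-145) = -870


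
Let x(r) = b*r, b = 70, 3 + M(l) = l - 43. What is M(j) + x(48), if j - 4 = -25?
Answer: 3293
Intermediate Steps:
j = -21 (j = 4 - 25 = -21)
M(l) = -46 + l (M(l) = -3 + (l - 43) = -3 + (-43 + l) = -46 + l)
x(r) = 70*r
M(j) + x(48) = (-46 - 21) + 70*48 = -67 + 3360 = 3293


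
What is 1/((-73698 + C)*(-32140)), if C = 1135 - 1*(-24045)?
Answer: 1/1559368520 ≈ 6.4129e-10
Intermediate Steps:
C = 25180 (C = 1135 + 24045 = 25180)
1/((-73698 + C)*(-32140)) = 1/((-73698 + 25180)*(-32140)) = -1/32140/(-48518) = -1/48518*(-1/32140) = 1/1559368520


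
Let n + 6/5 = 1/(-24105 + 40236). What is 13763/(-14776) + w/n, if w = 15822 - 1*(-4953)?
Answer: -24760110263903/1430036056 ≈ -17314.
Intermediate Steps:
n = -96781/80655 (n = -6/5 + 1/(-24105 + 40236) = -6/5 + 1/16131 = -96781/80655 ≈ -1.1999)
w = 20775 (w = 15822 + 4953 = 20775)
13763/(-14776) + w/n = 13763/(-14776) + 20775/(-96781/80655) = 13763*(-1/14776) + 20775*(-80655/96781) = -13763/14776 - 1675607625/96781 = -24760110263903/1430036056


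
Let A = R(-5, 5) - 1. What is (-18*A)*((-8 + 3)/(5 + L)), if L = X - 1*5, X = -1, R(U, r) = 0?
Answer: 90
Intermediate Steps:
L = -6 (L = -1 - 1*5 = -1 - 5 = -6)
A = -1 (A = 0 - 1 = -1)
(-18*A)*((-8 + 3)/(5 + L)) = (-18*(-1))*((-8 + 3)/(5 - 6)) = (-6*(-3))*(-5/(-1)) = 18*(-5*(-1)) = 18*5 = 90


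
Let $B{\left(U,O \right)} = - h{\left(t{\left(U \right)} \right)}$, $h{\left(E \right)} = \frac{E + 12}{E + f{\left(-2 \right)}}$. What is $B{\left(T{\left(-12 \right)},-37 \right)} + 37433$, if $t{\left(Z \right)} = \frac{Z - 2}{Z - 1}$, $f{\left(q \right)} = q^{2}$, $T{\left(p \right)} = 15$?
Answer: $\frac{2582696}{69} \approx 37430.0$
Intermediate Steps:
$t{\left(Z \right)} = \frac{-2 + Z}{-1 + Z}$
$h{\left(E \right)} = \frac{12 + E}{4 + E}$ ($h{\left(E \right)} = \frac{E + 12}{E + \left(-2\right)^{2}} = \frac{12 + E}{E + 4} = \frac{12 + E}{4 + E}$)
$B{\left(U,O \right)} = - \frac{12 + \frac{-2 + U}{-1 + U}}{4 + \frac{-2 + U}{-1 + U}}$
$B{\left(T{\left(-12 \right)},-37 \right)} + 37433 = \frac{14 - 195}{-6 + 5 \cdot 15} + 37433 = \frac{14 - 195}{-6 + 75} + 37433 = \frac{1}{69} \left(-181\right) + 37433 = - \frac{181}{69} + 37433 = \frac{2582696}{69}$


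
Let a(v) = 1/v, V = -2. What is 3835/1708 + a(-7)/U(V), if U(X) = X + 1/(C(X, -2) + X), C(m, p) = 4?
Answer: 11993/5124 ≈ 2.3406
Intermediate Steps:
U(X) = X + 1/(4 + X)
3835/1708 + a(-7)/U(V) = 3835/1708 + 1/((-7)*(((1 + (-2)**2 + 4*(-2))/(4 - 2)))) = 3835*(1/1708) - 2/(1 + 4 - 8)/7 = 3835/1708 - 1/(7*((1/2)*(-3))) = 3835/1708 - 1/(7*(-3/2)) = 3835/1708 - 1/7*(-2/3) = 3835/1708 + 2/21 = 11993/5124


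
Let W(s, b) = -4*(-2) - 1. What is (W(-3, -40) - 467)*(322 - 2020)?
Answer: 781080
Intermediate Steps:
W(s, b) = 7 (W(s, b) = 8 - 1 = 7)
(W(-3, -40) - 467)*(322 - 2020) = (7 - 467)*(322 - 2020) = -460*(-1698) = 781080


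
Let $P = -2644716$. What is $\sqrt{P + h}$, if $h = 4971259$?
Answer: $\sqrt{2326543} \approx 1525.3$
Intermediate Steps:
$\sqrt{P + h} = \sqrt{-2644716 + 4971259} = \sqrt{2326543}$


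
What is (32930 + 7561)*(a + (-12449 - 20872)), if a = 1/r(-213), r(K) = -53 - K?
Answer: -215872057269/160 ≈ -1.3492e+9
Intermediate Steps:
a = 1/160 (a = 1/(-53 - 1*(-213)) = 1/(-53 + 213) = 1/160 ≈ 0.0062500)
(32930 + 7561)*(a + (-12449 - 20872)) = (32930 + 7561)*(1/160 + (-12449 - 20872)) = 40491*(1/160 - 33321) = 40491*(-5331359/160) = -215872057269/160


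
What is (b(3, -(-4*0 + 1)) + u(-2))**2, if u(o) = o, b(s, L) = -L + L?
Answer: 4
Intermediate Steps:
b(s, L) = 0
(b(3, -(-4*0 + 1)) + u(-2))**2 = (0 - 2)**2 = (-2)**2 = 4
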